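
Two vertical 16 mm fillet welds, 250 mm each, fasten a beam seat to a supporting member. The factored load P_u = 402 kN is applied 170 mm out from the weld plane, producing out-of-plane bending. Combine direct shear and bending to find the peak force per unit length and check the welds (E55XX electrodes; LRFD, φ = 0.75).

f_max ≈ 3380 N/mm; NOT adequate

E55XX → F_EXX = 550 MPa.
L_w = 2 × 250 = 500 mm; section modulus (unit throat) S = 2 × L²/6 = 20830 mm².
Direct shear f_v = P/L_w = 402×10³/500 = 804 N/mm.
Moment M = P × e = 402×10³ × 170 = 68340000 N·mm; bending f_b = M/S = 3280 N/mm.
f_max = √(f_v² + f_b²) = √(804² + 3280²) = 3377 N/mm.
φr_n = 0.75 × 0.6 × 550 × (0.707 × 16) = 2800 N/mm → NOT adequate.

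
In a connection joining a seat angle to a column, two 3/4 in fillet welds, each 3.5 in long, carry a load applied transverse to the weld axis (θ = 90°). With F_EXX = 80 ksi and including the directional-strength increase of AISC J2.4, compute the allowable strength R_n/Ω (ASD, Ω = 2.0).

R_n/Ω ≈ 134 kip

t_e = 0.707 × 0.75 = 0.5302 in; A_we = 0.5302 × 7 = 3.712 in².
Directional factor: 1.0 + 0.5 sin^1.5(90°) = 1.5.
F_nw = 0.6 × 80 × 1.5 = 72 ksi.
R_n/Ω = (72 × 3.712) / 2.0 = 133.6 kip.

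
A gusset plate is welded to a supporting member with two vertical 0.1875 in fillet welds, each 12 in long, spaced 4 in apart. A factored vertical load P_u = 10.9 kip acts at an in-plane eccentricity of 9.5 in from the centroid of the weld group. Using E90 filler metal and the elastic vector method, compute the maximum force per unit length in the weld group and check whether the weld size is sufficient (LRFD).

f_max ≈ 1.9 kip/in; adequate

E90XX → F_EXX = 90 ksi.
Total weld length L_w = 24 in. Treat welds as unit-width lines.
Polar moment about centroid: J = 2[d³/12 + d(b/2)²] = 2[12³/12 + 12×2²] = 384 in³.
Direct shear f_v = P/L_w = 10.9 / 24 = 0.4542 kip/in (vertical).
Torsion M = P·e = 10.9 × 9.5 = 103.55 kip·in.
Critical point at (x, y) = (2, 6) from centroid. f_tx = M·y/J = 1.618 kip/in; f_ty = M·x/J = 0.5393 kip/in.
Resultant f_max = √[f_tx² + (f_v + f_ty)²] = √[1.618² + (0.4542 + 0.5393)²] = 1.899 kip/in.
Capacity per unit length: φr_n = 0.75 × 0.6 × 90 × (0.707 × 0.1875) = 5.369 kip/in.
1.899 ≤ 5.369 → adequate.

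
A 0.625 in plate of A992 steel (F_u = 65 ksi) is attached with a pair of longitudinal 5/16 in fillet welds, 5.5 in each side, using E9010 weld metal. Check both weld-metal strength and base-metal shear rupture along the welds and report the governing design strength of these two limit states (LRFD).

E90XX → F_EXX = 90 ksi.
t_e = 0.707 × 0.3125 = 0.2209 in; L = 11 in.
Weld metal: φR_n = 0.75 × 0.6 × 90 × 0.2209 × 11 = 98.43 kip.
Base metal (shear rupture): φR_n = 0.75 × 0.6 × 65 × 0.625 × 11 = 201.1 kip.
Governing: weld metal.

φR_n ≈ 98.4 kip (weld metal governs)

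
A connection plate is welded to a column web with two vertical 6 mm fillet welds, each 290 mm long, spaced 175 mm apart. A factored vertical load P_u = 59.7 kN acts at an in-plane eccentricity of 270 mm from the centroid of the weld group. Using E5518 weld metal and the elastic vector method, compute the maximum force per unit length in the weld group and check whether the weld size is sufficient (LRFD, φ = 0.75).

E55XX → F_EXX = 550 MPa.
Total weld length L_w = 580 mm. Treat welds as unit-width lines.
Polar moment about centroid: J = 2[d³/12 + d(b/2)²] = 2[290³/12 + 290×87.5²] = 8505000 mm³.
Direct shear f_v = P/L_w = 59.7×10³ / 580 = 102.9 N/mm (vertical).
Torsion M = P·e = 59.7×10³ × 270 = 16119000 N·mm.
Critical point at (x, y) = (87.5, 145) from centroid. f_tx = M·y/J = 274.8 N/mm; f_ty = M·x/J = 165.8 N/mm.
Resultant f_max = √[f_tx² + (f_v + f_ty)²] = √[274.8² + (102.9 + 165.8)²] = 384.4 N/mm.
Capacity per unit length: φr_n = 0.75 × 0.6 × 550 × (0.707 × 6) = 1050 N/mm.
384.4 ≤ 1050 → adequate.

f_max ≈ 384 N/mm; adequate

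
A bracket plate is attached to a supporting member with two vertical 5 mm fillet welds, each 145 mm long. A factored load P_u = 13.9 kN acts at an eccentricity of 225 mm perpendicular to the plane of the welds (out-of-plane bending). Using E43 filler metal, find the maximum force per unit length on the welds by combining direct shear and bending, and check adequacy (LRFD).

f_max ≈ 449 N/mm; adequate

E43XX → F_EXX = 430 MPa.
L_w = 2 × 145 = 290 mm; section modulus (unit throat) S = 2 × L²/6 = 7008 mm².
Direct shear f_v = P/L_w = 13.9×10³/290 = 47.93 N/mm.
Moment M = P × e = 13.9×10³ × 225 = 3127500 N·mm; bending f_b = M/S = 446.3 N/mm.
f_max = √(f_v² + f_b²) = √(47.93² + 446.3²) = 448.8 N/mm.
φr_n = 0.75 × 0.6 × 430 × (0.707 × 5) = 684 N/mm → adequate.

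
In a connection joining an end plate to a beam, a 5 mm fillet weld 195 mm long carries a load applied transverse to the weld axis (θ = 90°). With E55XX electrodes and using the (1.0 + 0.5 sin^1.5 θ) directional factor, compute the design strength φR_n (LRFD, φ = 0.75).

E55XX → F_EXX = 550 MPa.
t_e = 0.707 × 5 = 3.535 mm; A_we = 3.535 × 195 = 689.3 mm².
Directional factor: 1.0 + 0.5 sin^1.5(90°) = 1.5.
F_nw = 0.6 × 550 × 1.5 = 495 MPa.
φR_n = 0.75 × 495 × 689.3 × 10⁻³ = 255.9 kN.

φR_n ≈ 256 kN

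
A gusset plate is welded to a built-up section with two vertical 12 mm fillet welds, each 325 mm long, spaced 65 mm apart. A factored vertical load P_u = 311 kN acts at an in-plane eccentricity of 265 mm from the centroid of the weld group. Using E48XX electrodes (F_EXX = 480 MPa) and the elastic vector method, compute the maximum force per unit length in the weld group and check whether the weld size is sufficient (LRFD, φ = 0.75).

f_max ≈ 2270 N/mm; NOT adequate

Total weld length L_w = 650 mm. Treat welds as unit-width lines.
Polar moment about centroid: J = 2[d³/12 + d(b/2)²] = 2[325³/12 + 325×32.5²] = 6408000 mm³.
Direct shear f_v = P/L_w = 311×10³ / 650 = 478.5 N/mm (vertical).
Torsion M = P·e = 311×10³ × 265 = 82415000 N·mm.
Critical point at (x, y) = (32.5, 162.5) from centroid. f_tx = M·y/J = 2090 N/mm; f_ty = M·x/J = 418 N/mm.
Resultant f_max = √[f_tx² + (f_v + f_ty)²] = √[2090² + (478.5 + 418)²] = 2274 N/mm.
Capacity per unit length: φr_n = 0.75 × 0.6 × 480 × (0.707 × 12) = 1833 N/mm.
2274 > 1833 → NOT adequate.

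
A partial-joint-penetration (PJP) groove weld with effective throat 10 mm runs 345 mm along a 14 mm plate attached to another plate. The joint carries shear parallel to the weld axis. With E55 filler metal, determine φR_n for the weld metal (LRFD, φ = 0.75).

E55XX → F_EXX = 550 MPa.
Effective throat (given) t_e = 10 mm.
A_we = 10 × 345 = 3450 mm².
F_nw = 0.6 F_EXX = 330 MPa.
φR_n = 0.75 × 330 × 3450 × 10⁻³ = 853.9 kN.

φR_n ≈ 854 kN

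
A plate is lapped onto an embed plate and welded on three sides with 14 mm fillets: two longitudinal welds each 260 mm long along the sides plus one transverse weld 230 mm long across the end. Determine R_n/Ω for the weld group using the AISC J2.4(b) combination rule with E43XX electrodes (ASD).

E43XX → F_EXX = 430 MPa.
t_e = 0.707 × 14 = 9.898 mm.
R_nwl = 0.6 × 430 × 9.898 × 520 × 10⁻³ = 1328 kN (longitudinal, 2 welds).
R_nwt = 0.6 × 430 × 9.898 × 230 × 10⁻³ = 587.3 kN (transverse, base value).
(i) R_nwl + R_nwt = 1915 kN; (ii) 0.85 R_nwl + 1.5 R_nwt = 2010 kN.
R_n = max = 2010 kN [governs: (ii)]; R_n/Ω = 1005 kN.

R_n/Ω ≈ 1000 kN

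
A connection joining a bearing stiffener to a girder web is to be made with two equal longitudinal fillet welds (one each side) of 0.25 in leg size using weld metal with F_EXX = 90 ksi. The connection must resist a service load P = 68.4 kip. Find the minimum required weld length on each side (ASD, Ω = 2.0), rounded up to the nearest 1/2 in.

L = 7.5 in on each side

Throat t_e = 0.707 × 0.25 = 0.1767 in.
r_n/Ω = (0.6 × 90 × 0.1767) / 2.0 = 4.772 kip/in.
L_req = P / (r_n/Ω) = 68.4 / 4.772 = 14.33 in total.
Per side: 14.33 / 2 = 7.166 in.
Round up → use L = 7.5 in on each side.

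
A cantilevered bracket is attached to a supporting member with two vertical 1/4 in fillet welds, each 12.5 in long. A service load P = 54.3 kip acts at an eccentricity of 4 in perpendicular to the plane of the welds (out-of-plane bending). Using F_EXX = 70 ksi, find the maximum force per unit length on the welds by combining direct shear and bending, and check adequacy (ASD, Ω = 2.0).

L_w = 2 × 12.5 = 25 in; section modulus (unit throat) S = 2 × L²/6 = 52.08 in².
Direct shear f_v = P/L_w = 54.3/25 = 2.172 kip/in.
Moment M = P × e = 54.3 × 4 = 217.2 kip·in; bending f_b = M/S = 4.17 kip/in.
f_max = √(f_v² + f_b²) = √(2.172² + 4.17²) = 4.702 kip/in.
r_n/Ω = (1/2.0) × 0.6 × 70 × (0.707 × 0.25) = 3.712 kip/in → NOT adequate.

f_max ≈ 4.7 kip/in; NOT adequate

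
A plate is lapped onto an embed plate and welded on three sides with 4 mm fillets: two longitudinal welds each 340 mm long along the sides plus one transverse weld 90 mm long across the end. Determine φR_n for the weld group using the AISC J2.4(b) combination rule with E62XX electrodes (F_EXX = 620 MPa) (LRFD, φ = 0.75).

t_e = 0.707 × 4 = 2.828 mm.
R_nwl = 0.6 × 620 × 2.828 × 680 × 10⁻³ = 715.4 kN (longitudinal, 2 welds).
R_nwt = 0.6 × 620 × 2.828 × 90 × 10⁻³ = 94.68 kN (transverse, base value).
(i) R_nwl + R_nwt = 810.1 kN; (ii) 0.85 R_nwl + 1.5 R_nwt = 750.1 kN.
R_n = max = 810.1 kN [governs: (i)]; φR_n = 607.5 kN.

φR_n ≈ 608 kN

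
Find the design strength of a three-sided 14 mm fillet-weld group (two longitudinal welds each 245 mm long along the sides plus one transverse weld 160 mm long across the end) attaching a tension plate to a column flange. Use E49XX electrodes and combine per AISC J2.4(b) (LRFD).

φR_n ≈ 1430 kN

E49XX → F_EXX = 490 MPa.
t_e = 0.707 × 14 = 9.898 mm.
R_nwl = 0.6 × 490 × 9.898 × 490 × 10⁻³ = 1426 kN (longitudinal, 2 welds).
R_nwt = 0.6 × 490 × 9.898 × 160 × 10⁻³ = 465.6 kN (transverse, base value).
(i) R_nwl + R_nwt = 1892 kN; (ii) 0.85 R_nwl + 1.5 R_nwt = 1910 kN.
R_n = max = 1910 kN [governs: (ii)]; φR_n = 1433 kN.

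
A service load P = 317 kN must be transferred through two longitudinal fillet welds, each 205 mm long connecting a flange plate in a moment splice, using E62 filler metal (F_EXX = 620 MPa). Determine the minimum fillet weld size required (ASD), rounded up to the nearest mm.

w = 6 mm

Total weld length L = 410 mm.
Required throat t_e = P × Ω / (0.6 F_EXX × L) = 317 × 2.0 / (0.6 × 620 × 410 × 10⁻³) = 4.157 mm.
Required leg w = t_e / 0.707 = 5.88 mm → use 6 mm.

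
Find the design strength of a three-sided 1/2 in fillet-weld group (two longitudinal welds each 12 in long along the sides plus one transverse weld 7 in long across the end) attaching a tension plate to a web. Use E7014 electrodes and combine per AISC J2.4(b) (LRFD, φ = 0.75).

E70XX → F_EXX = 70 ksi.
t_e = 0.707 × 0.5 = 0.3535 in.
R_nwl = 0.6 × 70 × 0.3535 × 24 = 356.3 kip (longitudinal, 2 welds).
R_nwt = 0.6 × 70 × 0.3535 × 7 = 103.9 kip (transverse, base value).
(i) R_nwl + R_nwt = 460.3 kip; (ii) 0.85 R_nwl + 1.5 R_nwt = 458.8 kip.
R_n = max = 460.3 kip [governs: (i)]; φR_n = 345.2 kip.

φR_n ≈ 345 kip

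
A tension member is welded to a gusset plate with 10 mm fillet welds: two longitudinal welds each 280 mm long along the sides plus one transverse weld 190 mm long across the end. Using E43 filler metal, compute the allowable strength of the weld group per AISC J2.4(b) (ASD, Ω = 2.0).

E43XX → F_EXX = 430 MPa.
t_e = 0.707 × 10 = 7.07 mm.
R_nwl = 0.6 × 430 × 7.07 × 560 × 10⁻³ = 1021 kN (longitudinal, 2 welds).
R_nwt = 0.6 × 430 × 7.07 × 190 × 10⁻³ = 346.6 kN (transverse, base value).
(i) R_nwl + R_nwt = 1368 kN; (ii) 0.85 R_nwl + 1.5 R_nwt = 1388 kN.
R_n = max = 1388 kN [governs: (ii)]; R_n/Ω = 694.1 kN.

R_n/Ω ≈ 694 kN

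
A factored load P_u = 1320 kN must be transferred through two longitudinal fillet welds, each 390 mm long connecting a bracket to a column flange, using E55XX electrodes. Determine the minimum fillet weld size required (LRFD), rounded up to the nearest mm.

w = 10 mm

E55XX → F_EXX = 550 MPa.
Total weld length L = 780 mm.
Required throat t_e = P_u / (φ × 0.6 F_EXX × L) = 1320 / (0.75 × 0.6 × 550 × 780 × 10⁻³) = 6.838 mm.
Required leg w = t_e / 0.707 = 9.671 mm → use 10 mm.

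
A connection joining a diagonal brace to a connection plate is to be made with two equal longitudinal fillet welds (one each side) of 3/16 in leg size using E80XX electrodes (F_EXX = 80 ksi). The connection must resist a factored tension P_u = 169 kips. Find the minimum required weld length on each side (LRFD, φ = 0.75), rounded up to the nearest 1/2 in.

L = 18 in on each side

Throat t_e = 0.707 × 0.1875 = 0.1326 in.
φr_n = 0.75 × 0.6 × 80 × 0.1326 = 4.772 kips/in.
L_req = P_u / φr_n = 169 / 4.772 = 35.41 in total.
Per side: 35.41 / 2 = 17.71 in.
Round up → use L = 18 in on each side.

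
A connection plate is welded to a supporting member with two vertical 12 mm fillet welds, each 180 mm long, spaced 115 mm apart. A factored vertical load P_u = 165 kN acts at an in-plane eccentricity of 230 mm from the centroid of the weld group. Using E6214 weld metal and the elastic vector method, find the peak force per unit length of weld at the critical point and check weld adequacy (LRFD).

f_max ≈ 2160 N/mm; adequate

E62XX → F_EXX = 620 MPa.
Total weld length L_w = 360 mm. Treat welds as unit-width lines.
Polar moment about centroid: J = 2[d³/12 + d(b/2)²] = 2[180³/12 + 180×57.5²] = 2162000 mm³.
Direct shear f_v = P/L_w = 165×10³ / 360 = 458.3 N/mm (vertical).
Torsion M = P·e = 165×10³ × 230 = 37950000 N·mm.
Critical point at (x, y) = (57.5, 90) from centroid. f_tx = M·y/J = 1580 N/mm; f_ty = M·x/J = 1009 N/mm.
Resultant f_max = √[f_tx² + (f_v + f_ty)²] = √[1580² + (458.3 + 1009)²] = 2156 N/mm.
Capacity per unit length: φr_n = 0.75 × 0.6 × 620 × (0.707 × 12) = 2367 N/mm.
2156 ≤ 2367 → adequate.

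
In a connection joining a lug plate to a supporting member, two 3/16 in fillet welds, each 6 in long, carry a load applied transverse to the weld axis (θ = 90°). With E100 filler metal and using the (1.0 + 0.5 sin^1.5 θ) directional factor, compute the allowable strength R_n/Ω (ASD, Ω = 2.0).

R_n/Ω ≈ 71.6 kip

E100XX → F_EXX = 100 ksi.
t_e = 0.707 × 0.1875 = 0.1326 in; A_we = 0.1326 × 12 = 1.591 in².
Directional factor: 1.0 + 0.5 sin^1.5(90°) = 1.5.
F_nw = 0.6 × 100 × 1.5 = 90 ksi.
R_n/Ω = (90 × 1.591) / 2.0 = 71.58 kip.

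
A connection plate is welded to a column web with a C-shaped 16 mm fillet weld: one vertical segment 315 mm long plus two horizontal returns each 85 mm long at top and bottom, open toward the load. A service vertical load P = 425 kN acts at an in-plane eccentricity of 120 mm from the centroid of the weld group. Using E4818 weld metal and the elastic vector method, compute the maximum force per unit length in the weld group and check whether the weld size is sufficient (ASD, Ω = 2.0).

f_max ≈ 1780 N/mm; NOT adequate

E48XX → F_EXX = 480 MPa.
Total weld length L_w = 485 mm. Treat welds as unit-width lines.
Centroid: x̄ = 2×85×42.5 / 485 = 14.9 mm from the vertical weld.
Polar moment about centroid: J = I_x + I_y = [315³/12 + 2×85×157.5²] + [315×14.9² + 2(85³/12 + 85×27.6²)] = 7124000 mm³.
Direct shear f_v = P/L_w = 425×10³ / 485 = 876.3 N/mm (vertical).
Torsion M = P·e = 425×10³ × 120 = 51000000 N·mm.
Critical point at (x, y) = (70.1, 157.5) from centroid. f_tx = M·y/J = 1128 N/mm; f_ty = M·x/J = 501.9 N/mm.
Resultant f_max = √[f_tx² + (f_v + f_ty)²] = √[1128² + (876.3 + 501.9)²] = 1781 N/mm.
Capacity per unit length: r_n/Ω = (1/2.0) × 0.6 × 480 × (0.707 × 16) = 1629 N/mm.
1781 > 1629 → NOT adequate.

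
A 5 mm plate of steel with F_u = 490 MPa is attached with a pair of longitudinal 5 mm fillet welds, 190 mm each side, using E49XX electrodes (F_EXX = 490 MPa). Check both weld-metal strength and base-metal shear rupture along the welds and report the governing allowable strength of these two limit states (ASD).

t_e = 0.707 × 5 = 3.535 mm; L = 380 mm.
Weld metal: R_n/Ω = (1/2.0) × 0.6 × 490 × 3.535 × 380 × 10⁻³ = 197.5 kN.
Base metal (shear rupture): R_n/Ω = (1/2.0) × 0.6 × 490 × 5 × 380 × 10⁻³ = 279.3 kN.
Governing: weld metal.

R_n/Ω ≈ 197 kN (weld metal governs)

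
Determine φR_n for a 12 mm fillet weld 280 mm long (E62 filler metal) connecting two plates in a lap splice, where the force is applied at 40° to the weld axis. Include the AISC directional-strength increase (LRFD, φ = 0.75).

φR_n ≈ 834 kN

E62XX → F_EXX = 620 MPa.
t_e = 0.707 × 12 = 8.484 mm; A_we = 8.484 × 280 = 2376 mm².
Directional factor: 1.0 + 0.5 sin^1.5(40°) = 1.258.
F_nw = 0.6 × 620 × 1.258 = 467.9 MPa.
φR_n = 0.75 × 467.9 × 2376 × 10⁻³ = 833.5 kN.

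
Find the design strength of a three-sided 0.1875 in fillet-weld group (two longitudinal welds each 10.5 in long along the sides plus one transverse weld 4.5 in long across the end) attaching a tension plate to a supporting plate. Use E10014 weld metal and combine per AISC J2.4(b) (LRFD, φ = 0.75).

E100XX → F_EXX = 100 ksi.
t_e = 0.707 × 0.1875 = 0.1326 in.
R_nwl = 0.6 × 100 × 0.1326 × 21 = 167 kip (longitudinal, 2 welds).
R_nwt = 0.6 × 100 × 0.1326 × 4.5 = 35.79 kip (transverse, base value).
(i) R_nwl + R_nwt = 202.8 kip; (ii) 0.85 R_nwl + 1.5 R_nwt = 195.7 kip.
R_n = max = 202.8 kip [governs: (i)]; φR_n = 152.1 kip.

φR_n ≈ 152 kip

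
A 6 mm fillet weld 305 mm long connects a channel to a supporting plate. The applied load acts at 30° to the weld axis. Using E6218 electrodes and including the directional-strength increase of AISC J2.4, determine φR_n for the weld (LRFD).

φR_n ≈ 425 kN

E62XX → F_EXX = 620 MPa.
t_e = 0.707 × 6 = 4.242 mm; A_we = 4.242 × 305 = 1294 mm².
Directional factor: 1.0 + 0.5 sin^1.5(30°) = 1.177.
F_nw = 0.6 × 620 × 1.177 = 437.8 MPa.
φR_n = 0.75 × 437.8 × 1294 × 10⁻³ = 424.8 kN.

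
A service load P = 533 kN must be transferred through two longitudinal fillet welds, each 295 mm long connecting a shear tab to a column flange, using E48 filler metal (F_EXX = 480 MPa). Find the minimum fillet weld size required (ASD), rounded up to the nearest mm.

Total weld length L = 590 mm.
Required throat t_e = P × Ω / (0.6 F_EXX × L) = 533 × 2.0 / (0.6 × 480 × 590 × 10⁻³) = 6.274 mm.
Required leg w = t_e / 0.707 = 8.873 mm → use 9 mm.

w = 9 mm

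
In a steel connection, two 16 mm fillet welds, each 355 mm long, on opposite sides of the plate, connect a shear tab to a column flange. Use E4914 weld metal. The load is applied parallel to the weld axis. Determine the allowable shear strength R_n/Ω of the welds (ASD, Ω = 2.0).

E49XX → F_EXX = 490 MPa.
Effective throat t_e = 0.707 × 16 = 11.31 mm.
Total length L = 710 mm; A_we = 11.31 × 710 = 8032 mm².
F_nw = 0.6 F_EXX = 0.6 × 490 = 294 MPa.
R_n = 294 × 8032 × 10⁻³ = 2361 kN; R_n/Ω = 2361/2.0 = 1181 kN.

R_n/Ω ≈ 1180 kN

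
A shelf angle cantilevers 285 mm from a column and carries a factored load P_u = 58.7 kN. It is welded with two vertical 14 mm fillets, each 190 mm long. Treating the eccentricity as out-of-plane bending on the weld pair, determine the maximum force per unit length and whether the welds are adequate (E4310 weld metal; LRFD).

f_max ≈ 1400 N/mm; adequate

E43XX → F_EXX = 430 MPa.
L_w = 2 × 190 = 380 mm; section modulus (unit throat) S = 2 × L²/6 = 12030 mm².
Direct shear f_v = P/L_w = 58.7×10³/380 = 154.5 N/mm.
Moment M = P × e = 58.7×10³ × 285 = 16730000 N·mm; bending f_b = M/S = 1390 N/mm.
f_max = √(f_v² + f_b²) = √(154.5² + 1390²) = 1399 N/mm.
φr_n = 0.75 × 0.6 × 430 × (0.707 × 14) = 1915 N/mm → adequate.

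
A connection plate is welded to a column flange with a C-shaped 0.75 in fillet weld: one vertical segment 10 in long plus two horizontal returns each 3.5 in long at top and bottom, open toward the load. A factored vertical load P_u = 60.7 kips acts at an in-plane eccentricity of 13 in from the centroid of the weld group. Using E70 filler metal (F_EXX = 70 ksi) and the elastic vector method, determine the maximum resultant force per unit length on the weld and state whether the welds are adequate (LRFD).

f_max ≈ 18.2 kip/in; NOT adequate

Total weld length L_w = 17 in. Treat welds as unit-width lines.
Centroid: x̄ = 2×3.5×1.75 / 17 = 0.7206 in from the vertical weld.
Polar moment about centroid: J = I_x + I_y = [10³/12 + 2×3.5×5²] + [10×0.7206² + 2(3.5³/12 + 3.5×1.029²)] = 278.1 in³.
Direct shear f_v = P/L_w = 60.7 / 17 = 3.571 kip/in (vertical).
Torsion M = P·e = 60.7 × 13 = 789.1 kip·in.
Critical point at (x, y) = (2.779, 5) from centroid. f_tx = M·y/J = 14.19 kip/in; f_ty = M·x/J = 7.887 kip/in.
Resultant f_max = √[f_tx² + (f_v + f_ty)²] = √[14.19² + (3.571 + 7.887)²] = 18.24 kip/in.
Capacity per unit length: φr_n = 0.75 × 0.6 × 70 × (0.707 × 0.75) = 16.7 kip/in.
18.24 > 16.7 → NOT adequate.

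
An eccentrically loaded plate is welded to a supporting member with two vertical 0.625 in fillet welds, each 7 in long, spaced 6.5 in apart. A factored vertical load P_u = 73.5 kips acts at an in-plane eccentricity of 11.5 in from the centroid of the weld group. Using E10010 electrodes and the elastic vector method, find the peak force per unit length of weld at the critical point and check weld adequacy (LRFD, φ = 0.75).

f_max ≈ 23.6 kip/in; NOT adequate

E100XX → F_EXX = 100 ksi.
Total weld length L_w = 14 in. Treat welds as unit-width lines.
Polar moment about centroid: J = 2[d³/12 + d(b/2)²] = 2[7³/12 + 7×3.25²] = 205 in³.
Direct shear f_v = P/L_w = 73.5 / 14 = 5.25 kip/in (vertical).
Torsion M = P·e = 73.5 × 11.5 = 845.25 kip·in.
Critical point at (x, y) = (3.25, 3.5) from centroid. f_tx = M·y/J = 14.43 kip/in; f_ty = M·x/J = 13.4 kip/in.
Resultant f_max = √[f_tx² + (f_v + f_ty)²] = √[14.43² + (5.25 + 13.4)²] = 23.58 kip/in.
Capacity per unit length: φr_n = 0.75 × 0.6 × 100 × (0.707 × 0.625) = 19.88 kip/in.
23.58 > 19.88 → NOT adequate.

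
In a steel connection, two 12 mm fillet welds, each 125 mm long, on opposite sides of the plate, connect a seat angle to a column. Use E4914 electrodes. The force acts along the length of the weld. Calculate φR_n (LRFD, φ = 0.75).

E49XX → F_EXX = 490 MPa.
Effective throat t_e = 0.707 × 12 = 8.484 mm.
Total length L = 250 mm; A_we = 8.484 × 250 = 2121 mm².
F_nw = 0.6 F_EXX = 0.6 × 490 = 294 MPa.
φR_n = 0.75 × 294 × 2121 × 10⁻³ = 467.7 kN.

φR_n ≈ 468 kN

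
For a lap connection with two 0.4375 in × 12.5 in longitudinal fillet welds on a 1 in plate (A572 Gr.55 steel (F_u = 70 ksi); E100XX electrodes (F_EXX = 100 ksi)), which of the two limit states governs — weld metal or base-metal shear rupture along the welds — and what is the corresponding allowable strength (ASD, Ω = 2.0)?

R_n/Ω ≈ 232 kips (weld metal governs)

t_e = 0.707 × 0.4375 = 0.3093 in; L = 25 in.
Weld metal: R_n/Ω = (1/2.0) × 0.6 × 100 × 0.3093 × 25 = 232 kips.
Base metal (shear rupture): R_n/Ω = (1/2.0) × 0.6 × 70 × 1 × 25 = 525 kips.
Governing: weld metal.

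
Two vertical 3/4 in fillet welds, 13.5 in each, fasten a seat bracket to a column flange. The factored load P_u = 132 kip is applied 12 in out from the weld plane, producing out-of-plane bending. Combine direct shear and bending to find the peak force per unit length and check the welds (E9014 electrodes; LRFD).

E90XX → F_EXX = 90 ksi.
L_w = 2 × 13.5 = 27 in; section modulus (unit throat) S = 2 × L²/6 = 60.75 in².
Direct shear f_v = P/L_w = 132/27 = 4.889 kip/in.
Moment M = P × e = 132 × 12 = 1584 kip·in; bending f_b = M/S = 26.07 kip/in.
f_max = √(f_v² + f_b²) = √(4.889² + 26.07²) = 26.53 kip/in.
φr_n = 0.75 × 0.6 × 90 × (0.707 × 0.75) = 21.48 kip/in → NOT adequate.

f_max ≈ 26.5 kip/in; NOT adequate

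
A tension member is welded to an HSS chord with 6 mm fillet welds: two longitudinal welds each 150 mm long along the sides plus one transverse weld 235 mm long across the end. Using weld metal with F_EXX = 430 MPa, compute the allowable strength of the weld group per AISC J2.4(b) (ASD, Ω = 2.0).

t_e = 0.707 × 6 = 4.242 mm.
R_nwl = 0.6 × 430 × 4.242 × 300 × 10⁻³ = 328.3 kN (longitudinal, 2 welds).
R_nwt = 0.6 × 430 × 4.242 × 235 × 10⁻³ = 257.2 kN (transverse, base value).
(i) R_nwl + R_nwt = 585.5 kN; (ii) 0.85 R_nwl + 1.5 R_nwt = 664.9 kN.
R_n = max = 664.9 kN [governs: (ii)]; R_n/Ω = 332.4 kN.

R_n/Ω ≈ 332 kN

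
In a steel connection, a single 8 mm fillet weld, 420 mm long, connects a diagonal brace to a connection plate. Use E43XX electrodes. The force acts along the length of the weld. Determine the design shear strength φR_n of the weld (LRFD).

E43XX → F_EXX = 430 MPa.
Effective throat t_e = 0.707 × 8 = 5.656 mm.
Total length L = 420 mm; A_we = 5.656 × 420 = 2376 mm².
F_nw = 0.6 F_EXX = 0.6 × 430 = 258 MPa.
φR_n = 0.75 × 258 × 2376 × 10⁻³ = 459.7 kN.

φR_n ≈ 460 kN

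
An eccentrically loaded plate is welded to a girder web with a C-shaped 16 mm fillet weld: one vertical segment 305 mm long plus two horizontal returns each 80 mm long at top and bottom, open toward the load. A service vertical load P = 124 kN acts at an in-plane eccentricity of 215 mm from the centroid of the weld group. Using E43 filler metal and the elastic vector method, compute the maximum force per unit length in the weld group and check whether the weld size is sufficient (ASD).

f_max ≈ 842 N/mm; adequate

E43XX → F_EXX = 430 MPa.
Total weld length L_w = 465 mm. Treat welds as unit-width lines.
Centroid: x̄ = 2×80×40 / 465 = 13.76 mm from the vertical weld.
Polar moment about centroid: J = I_x + I_y = [305³/12 + 2×80×152.5²] + [305×13.76² + 2(80³/12 + 80×26.24²)] = 6339000 mm³.
Direct shear f_v = P/L_w = 124×10³ / 465 = 266.7 N/mm (vertical).
Torsion M = P·e = 124×10³ × 215 = 26660000 N·mm.
Critical point at (x, y) = (66.24, 152.5) from centroid. f_tx = M·y/J = 641.4 N/mm; f_ty = M·x/J = 278.6 N/mm.
Resultant f_max = √[f_tx² + (f_v + f_ty)²] = √[641.4² + (266.7 + 278.6)²] = 841.8 N/mm.
Capacity per unit length: r_n/Ω = (1/2.0) × 0.6 × 430 × (0.707 × 16) = 1459 N/mm.
841.8 ≤ 1459 → adequate.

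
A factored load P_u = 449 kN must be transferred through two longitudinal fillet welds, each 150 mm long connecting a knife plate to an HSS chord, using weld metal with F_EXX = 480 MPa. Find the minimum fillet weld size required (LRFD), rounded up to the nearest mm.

w = 10 mm

Total weld length L = 300 mm.
Required throat t_e = P_u / (φ × 0.6 F_EXX × L) = 449 / (0.75 × 0.6 × 480 × 300 × 10⁻³) = 6.929 mm.
Required leg w = t_e / 0.707 = 9.801 mm → use 10 mm.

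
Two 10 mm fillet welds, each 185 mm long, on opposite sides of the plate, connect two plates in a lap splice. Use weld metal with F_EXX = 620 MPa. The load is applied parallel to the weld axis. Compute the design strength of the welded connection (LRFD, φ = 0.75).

φR_n ≈ 730 kN

Effective throat t_e = 0.707 × 10 = 7.07 mm.
Total length L = 370 mm; A_we = 7.07 × 370 = 2616 mm².
F_nw = 0.6 F_EXX = 0.6 × 620 = 372 MPa.
φR_n = 0.75 × 372 × 2616 × 10⁻³ = 729.8 kN.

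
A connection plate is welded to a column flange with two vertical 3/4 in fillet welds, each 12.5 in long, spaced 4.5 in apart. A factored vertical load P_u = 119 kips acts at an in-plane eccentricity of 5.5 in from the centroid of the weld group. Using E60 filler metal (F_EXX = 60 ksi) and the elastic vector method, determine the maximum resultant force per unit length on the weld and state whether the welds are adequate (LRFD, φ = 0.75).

f_max ≈ 12.1 kip/in; adequate

Total weld length L_w = 25 in. Treat welds as unit-width lines.
Polar moment about centroid: J = 2[d³/12 + d(b/2)²] = 2[12.5³/12 + 12.5×2.25²] = 452.1 in³.
Direct shear f_v = P/L_w = 119 / 25 = 4.76 kip/in (vertical).
Torsion M = P·e = 119 × 5.5 = 654.5 kip·in.
Critical point at (x, y) = (2.25, 6.25) from centroid. f_tx = M·y/J = 9.048 kip/in; f_ty = M·x/J = 3.257 kip/in.
Resultant f_max = √[f_tx² + (f_v + f_ty)²] = √[9.048² + (4.76 + 3.257)²] = 12.09 kip/in.
Capacity per unit length: φr_n = 0.75 × 0.6 × 60 × (0.707 × 0.75) = 14.32 kip/in.
12.09 ≤ 14.32 → adequate.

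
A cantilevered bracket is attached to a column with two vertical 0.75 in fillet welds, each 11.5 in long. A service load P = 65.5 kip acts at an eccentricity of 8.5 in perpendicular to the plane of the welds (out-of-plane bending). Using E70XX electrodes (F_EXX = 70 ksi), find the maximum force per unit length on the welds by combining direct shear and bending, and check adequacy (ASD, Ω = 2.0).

L_w = 2 × 11.5 = 23 in; section modulus (unit throat) S = 2 × L²/6 = 44.08 in².
Direct shear f_v = P/L_w = 65.5/23 = 2.848 kip/in.
Moment M = P × e = 65.5 × 8.5 = 556.75 kip·in; bending f_b = M/S = 12.63 kip/in.
f_max = √(f_v² + f_b²) = √(2.848² + 12.63²) = 12.95 kip/in.
r_n/Ω = (1/2.0) × 0.6 × 70 × (0.707 × 0.75) = 11.14 kip/in → NOT adequate.

f_max ≈ 12.9 kip/in; NOT adequate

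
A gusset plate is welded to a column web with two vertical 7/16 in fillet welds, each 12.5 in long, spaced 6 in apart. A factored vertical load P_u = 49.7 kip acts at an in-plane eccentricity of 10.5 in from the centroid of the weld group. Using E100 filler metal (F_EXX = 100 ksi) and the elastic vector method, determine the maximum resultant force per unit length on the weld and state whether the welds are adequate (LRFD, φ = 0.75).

f_max ≈ 7.64 kip/in; adequate

Total weld length L_w = 25 in. Treat welds as unit-width lines.
Polar moment about centroid: J = 2[d³/12 + d(b/2)²] = 2[12.5³/12 + 12.5×3²] = 550.5 in³.
Direct shear f_v = P/L_w = 49.7 / 25 = 1.988 kip/in (vertical).
Torsion M = P·e = 49.7 × 10.5 = 521.85 kip·in.
Critical point at (x, y) = (3, 6.25) from centroid. f_tx = M·y/J = 5.925 kip/in; f_ty = M·x/J = 2.844 kip/in.
Resultant f_max = √[f_tx² + (f_v + f_ty)²] = √[5.925² + (1.988 + 2.844)²] = 7.645 kip/in.
Capacity per unit length: φr_n = 0.75 × 0.6 × 100 × (0.707 × 0.4375) = 13.92 kip/in.
7.645 ≤ 13.92 → adequate.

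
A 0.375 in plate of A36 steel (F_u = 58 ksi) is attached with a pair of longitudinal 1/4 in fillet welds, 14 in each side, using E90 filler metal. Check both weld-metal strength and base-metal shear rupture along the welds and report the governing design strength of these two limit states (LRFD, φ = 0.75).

E90XX → F_EXX = 90 ksi.
t_e = 0.707 × 0.25 = 0.1767 in; L = 28 in.
Weld metal: φR_n = 0.75 × 0.6 × 90 × 0.1767 × 28 = 200.4 kips.
Base metal (shear rupture): φR_n = 0.75 × 0.6 × 58 × 0.375 × 28 = 274 kips.
Governing: weld metal.

φR_n ≈ 200 kips (weld metal governs)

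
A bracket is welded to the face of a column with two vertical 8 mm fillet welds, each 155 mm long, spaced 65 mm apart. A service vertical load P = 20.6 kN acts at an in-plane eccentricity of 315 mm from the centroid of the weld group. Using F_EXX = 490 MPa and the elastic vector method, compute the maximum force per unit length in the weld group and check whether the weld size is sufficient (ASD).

f_max ≈ 604 N/mm; adequate

Total weld length L_w = 310 mm. Treat welds as unit-width lines.
Polar moment about centroid: J = 2[d³/12 + d(b/2)²] = 2[155³/12 + 155×32.5²] = 948100 mm³.
Direct shear f_v = P/L_w = 20.6×10³ / 310 = 66.45 N/mm (vertical).
Torsion M = P·e = 20.6×10³ × 315 = 6489000 N·mm.
Critical point at (x, y) = (32.5, 77.5) from centroid. f_tx = M·y/J = 530.4 N/mm; f_ty = M·x/J = 222.4 N/mm.
Resultant f_max = √[f_tx² + (f_v + f_ty)²] = √[530.4² + (66.45 + 222.4)²] = 604 N/mm.
Capacity per unit length: r_n/Ω = (1/2.0) × 0.6 × 490 × (0.707 × 8) = 831.4 N/mm.
604 ≤ 831.4 → adequate.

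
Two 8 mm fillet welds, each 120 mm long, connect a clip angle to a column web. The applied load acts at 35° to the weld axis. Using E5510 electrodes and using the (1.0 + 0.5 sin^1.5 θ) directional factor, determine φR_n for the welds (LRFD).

φR_n ≈ 409 kN

E55XX → F_EXX = 550 MPa.
t_e = 0.707 × 8 = 5.656 mm; A_we = 5.656 × 240 = 1357 mm².
Directional factor: 1.0 + 0.5 sin^1.5(35°) = 1.217.
F_nw = 0.6 × 550 × 1.217 = 401.7 MPa.
φR_n = 0.75 × 401.7 × 1357 × 10⁻³ = 408.9 kN.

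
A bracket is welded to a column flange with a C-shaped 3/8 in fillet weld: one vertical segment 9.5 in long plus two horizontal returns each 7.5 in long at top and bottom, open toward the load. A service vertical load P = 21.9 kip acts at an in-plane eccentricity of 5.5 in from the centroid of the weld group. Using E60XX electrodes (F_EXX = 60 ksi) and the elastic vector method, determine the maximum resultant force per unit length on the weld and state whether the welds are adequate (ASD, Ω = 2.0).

f_max ≈ 2.25 kip/in; adequate

Total weld length L_w = 24.5 in. Treat welds as unit-width lines.
Centroid: x̄ = 2×7.5×3.75 / 24.5 = 2.296 in from the vertical weld.
Polar moment about centroid: J = I_x + I_y = [9.5³/12 + 2×7.5×4.75²] + [9.5×2.296² + 2(7.5³/12 + 7.5×1.454²)] = 562 in³.
Direct shear f_v = P/L_w = 21.9 / 24.5 = 0.8939 kip/in (vertical).
Torsion M = P·e = 21.9 × 5.5 = 120.45 kip·in.
Critical point at (x, y) = (5.204, 4.75) from centroid. f_tx = M·y/J = 1.018 kip/in; f_ty = M·x/J = 1.115 kip/in.
Resultant f_max = √[f_tx² + (f_v + f_ty)²] = √[1.018² + (0.8939 + 1.115)²] = 2.252 kip/in.
Capacity per unit length: r_n/Ω = (1/2.0) × 0.6 × 60 × (0.707 × 0.375) = 4.772 kip/in.
2.252 ≤ 4.772 → adequate.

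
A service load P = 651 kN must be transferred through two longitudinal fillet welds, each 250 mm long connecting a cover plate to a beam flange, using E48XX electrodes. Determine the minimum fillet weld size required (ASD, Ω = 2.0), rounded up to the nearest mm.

E48XX → F_EXX = 480 MPa.
Total weld length L = 500 mm.
Required throat t_e = P × Ω / (0.6 F_EXX × L) = 651 × 2.0 / (0.6 × 480 × 500 × 10⁻³) = 9.042 mm.
Required leg w = t_e / 0.707 = 12.79 mm → use 13 mm.

w = 13 mm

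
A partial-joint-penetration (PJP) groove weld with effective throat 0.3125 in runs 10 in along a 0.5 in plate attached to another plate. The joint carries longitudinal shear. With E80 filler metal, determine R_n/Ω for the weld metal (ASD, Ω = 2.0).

R_n/Ω ≈ 75 kip

E80XX → F_EXX = 80 ksi.
Effective throat (given) t_e = 0.3125 in.
A_we = 0.3125 × 10 = 3.125 in².
F_nw = 0.6 F_EXX = 48 ksi.
R_n/Ω = (48 × 3.125) / 2.0 = 75 kip.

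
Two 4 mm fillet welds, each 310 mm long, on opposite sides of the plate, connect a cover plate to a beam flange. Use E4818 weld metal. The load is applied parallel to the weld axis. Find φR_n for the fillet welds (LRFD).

E48XX → F_EXX = 480 MPa.
Effective throat t_e = 0.707 × 4 = 2.828 mm.
Total length L = 620 mm; A_we = 2.828 × 620 = 1753 mm².
F_nw = 0.6 F_EXX = 0.6 × 480 = 288 MPa.
φR_n = 0.75 × 288 × 1753 × 10⁻³ = 378.7 kN.

φR_n ≈ 379 kN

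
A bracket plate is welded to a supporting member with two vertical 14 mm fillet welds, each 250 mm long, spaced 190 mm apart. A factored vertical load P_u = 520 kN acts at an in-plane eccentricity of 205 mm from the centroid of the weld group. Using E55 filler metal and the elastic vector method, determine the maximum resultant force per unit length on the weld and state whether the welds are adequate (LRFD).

E55XX → F_EXX = 550 MPa.
Total weld length L_w = 500 mm. Treat welds as unit-width lines.
Polar moment about centroid: J = 2[d³/12 + d(b/2)²] = 2[250³/12 + 250×95²] = 7117000 mm³.
Direct shear f_v = P/L_w = 520×10³ / 500 = 1040 N/mm (vertical).
Torsion M = P·e = 520×10³ × 205 = 106600000 N·mm.
Critical point at (x, y) = (95, 125) from centroid. f_tx = M·y/J = 1872 N/mm; f_ty = M·x/J = 1423 N/mm.
Resultant f_max = √[f_tx² + (f_v + f_ty)²] = √[1872² + (1040 + 1423)²] = 3094 N/mm.
Capacity per unit length: φr_n = 0.75 × 0.6 × 550 × (0.707 × 14) = 2450 N/mm.
3094 > 2450 → NOT adequate.

f_max ≈ 3090 N/mm; NOT adequate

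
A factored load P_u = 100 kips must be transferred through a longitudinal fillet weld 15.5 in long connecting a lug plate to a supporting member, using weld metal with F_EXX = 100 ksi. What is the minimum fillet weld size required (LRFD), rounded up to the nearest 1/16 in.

w = 1/4 in

Total weld length L = 15.5 in.
Required throat t_e = P_u / (φ × 0.6 F_EXX × L) = 100 / (0.75 × 0.6 × 100 × 15.5) = 0.1434 in.
Required leg w = t_e / 0.707 = 0.2028 in → use 1/4 in.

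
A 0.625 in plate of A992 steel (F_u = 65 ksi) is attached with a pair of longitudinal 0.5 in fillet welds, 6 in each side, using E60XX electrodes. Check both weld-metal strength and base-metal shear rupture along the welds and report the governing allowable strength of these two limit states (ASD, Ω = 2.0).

E60XX → F_EXX = 60 ksi.
t_e = 0.707 × 0.5 = 0.3535 in; L = 12 in.
Weld metal: R_n/Ω = (1/2.0) × 0.6 × 60 × 0.3535 × 12 = 76.36 kips.
Base metal (shear rupture): R_n/Ω = (1/2.0) × 0.6 × 65 × 0.625 × 12 = 146.2 kips.
Governing: weld metal.

R_n/Ω ≈ 76.4 kips (weld metal governs)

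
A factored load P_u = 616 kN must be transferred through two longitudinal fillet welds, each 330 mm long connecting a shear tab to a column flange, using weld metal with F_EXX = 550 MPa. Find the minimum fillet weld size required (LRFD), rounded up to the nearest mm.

Total weld length L = 660 mm.
Required throat t_e = P_u / (φ × 0.6 F_EXX × L) = 616 / (0.75 × 0.6 × 550 × 660 × 10⁻³) = 3.771 mm.
Required leg w = t_e / 0.707 = 5.334 mm → use 6 mm.

w = 6 mm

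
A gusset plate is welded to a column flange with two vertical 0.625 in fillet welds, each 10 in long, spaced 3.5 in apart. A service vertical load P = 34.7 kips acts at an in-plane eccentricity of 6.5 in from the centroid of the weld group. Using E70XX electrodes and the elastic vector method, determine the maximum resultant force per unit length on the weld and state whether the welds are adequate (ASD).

E70XX → F_EXX = 70 ksi.
Total weld length L_w = 20 in. Treat welds as unit-width lines.
Polar moment about centroid: J = 2[d³/12 + d(b/2)²] = 2[10³/12 + 10×1.75²] = 227.9 in³.
Direct shear f_v = P/L_w = 34.7 / 20 = 1.735 kip/in (vertical).
Torsion M = P·e = 34.7 × 6.5 = 225.55 kip·in.
Critical point at (x, y) = (1.75, 5) from centroid. f_tx = M·y/J = 4.948 kip/in; f_ty = M·x/J = 1.732 kip/in.
Resultant f_max = √[f_tx² + (f_v + f_ty)²] = √[4.948² + (1.735 + 1.732)²] = 6.042 kip/in.
Capacity per unit length: r_n/Ω = (1/2.0) × 0.6 × 70 × (0.707 × 0.625) = 9.279 kip/in.
6.042 ≤ 9.279 → adequate.

f_max ≈ 6.04 kip/in; adequate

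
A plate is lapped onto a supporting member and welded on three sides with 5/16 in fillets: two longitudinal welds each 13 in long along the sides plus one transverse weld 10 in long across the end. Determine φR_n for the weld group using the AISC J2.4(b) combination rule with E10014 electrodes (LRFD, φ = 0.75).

E100XX → F_EXX = 100 ksi.
t_e = 0.707 × 0.3125 = 0.2209 in.
R_nwl = 0.6 × 100 × 0.2209 × 26 = 344.7 kips (longitudinal, 2 welds).
R_nwt = 0.6 × 100 × 0.2209 × 10 = 132.6 kips (transverse, base value).
(i) R_nwl + R_nwt = 477.2 kips; (ii) 0.85 R_nwl + 1.5 R_nwt = 491.8 kips.
R_n = max = 491.8 kips [governs: (ii)]; φR_n = 368.9 kips.

φR_n ≈ 369 kips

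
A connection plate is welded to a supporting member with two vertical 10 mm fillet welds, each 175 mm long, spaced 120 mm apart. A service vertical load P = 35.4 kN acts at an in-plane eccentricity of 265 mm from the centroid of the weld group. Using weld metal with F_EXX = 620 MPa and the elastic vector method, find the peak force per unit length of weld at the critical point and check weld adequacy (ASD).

f_max ≈ 526 N/mm; adequate

Total weld length L_w = 350 mm. Treat welds as unit-width lines.
Polar moment about centroid: J = 2[d³/12 + d(b/2)²] = 2[175³/12 + 175×60²] = 2153000 mm³.
Direct shear f_v = P/L_w = 35.4×10³ / 350 = 101.1 N/mm (vertical).
Torsion M = P·e = 35.4×10³ × 265 = 9381000 N·mm.
Critical point at (x, y) = (60, 87.5) from centroid. f_tx = M·y/J = 381.2 N/mm; f_ty = M·x/J = 261.4 N/mm.
Resultant f_max = √[f_tx² + (f_v + f_ty)²] = √[381.2² + (101.1 + 261.4)²] = 526.1 N/mm.
Capacity per unit length: r_n/Ω = (1/2.0) × 0.6 × 620 × (0.707 × 10) = 1315 N/mm.
526.1 ≤ 1315 → adequate.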